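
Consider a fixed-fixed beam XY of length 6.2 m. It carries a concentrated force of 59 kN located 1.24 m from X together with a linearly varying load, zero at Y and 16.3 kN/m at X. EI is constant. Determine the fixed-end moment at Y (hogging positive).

Release both end moments; the primary structure is a simply-supported span XY with redundants M_X and M_Y.
Simple-span end rotations at X and Y under the given loads:
  at X: point load 59 at a = 1.24: Pab(L + b)/(6LEI) = 108.9/EI
  at Y: point load 59 at a = 1.24: Pab(L + a)/(6LEI) = 72.57/EI
  at X: triangular load, peak 16.3: w₀L³/(45EI) = 86.33/EI
  at Y: triangular load, peak 16.3: 7w₀L³/(360EI) = 75.54/EI
  θ_X0 = 195.2/EI,  θ_Y0 = 148.1/EI
Flexibility coefficients: a unit moment at one end gives L/(3EI) there and L/(6EI) at the far end, so f₁₁ = f₂₂ = 2.067/EI and f₁₂ = f₂₁ = 1.033/EI.
Compatibility — zero rotation at each built-in end:
  2.067 M_X + 1.033 M_Y = 195.2
  1.033 M_X + 2.067 M_Y = 148.1
Solving the pair gives M_X = 78.15 kN·m and M_Y = 32.59 kN·m (hogging).

M_Y = 32.59 kN·m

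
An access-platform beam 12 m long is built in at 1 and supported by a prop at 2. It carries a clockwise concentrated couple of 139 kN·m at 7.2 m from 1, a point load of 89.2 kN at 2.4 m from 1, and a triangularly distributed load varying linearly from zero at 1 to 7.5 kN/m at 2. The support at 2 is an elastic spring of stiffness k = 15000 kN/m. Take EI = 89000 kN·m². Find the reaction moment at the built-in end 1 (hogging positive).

M_1 = 186.4 kN·m

Release the roller at 2. Primary structure: cantilever fixed at 1.
Downward deflection at the released point 2 due to the loads:
  clockwise couple 139 at a = 7.2: M₀a(2L − a)/(2EI) = 8407/EI
  point load 89.2 at a = 2.4: Pa²(3L − a)/(6EI) = 2877/EI
  triangular load, peak 7.5 at the free end: 11w₀L⁴/(120EI) = 14256/EI
  δ_0 = 25540/EI
Flexibility coefficient — unit upward force at 2: δ_{22} = L³/(3EI) = 576/EI.
With EI = 89000 kN·m²: δ_0 = 0.28697 m and δ_{22} = 0.006472 m/kN.
Compatibility — the spring shortens by R_2/k under the reaction it provides: δ_0 − R_2·δ_{22} = R_2/k. With 1/k = 0.000067 m/kN, R_2 = δ_0 / (δ_{22} + 1/k) = 0.28697 / (0.006472 + 0.000067) = 43.89 kN.
Moment equilibrium about 1: M_1 = Σ(load moments about 1) − R_2·L = 713.1 − 43.89×12 = 186.4 kN·m.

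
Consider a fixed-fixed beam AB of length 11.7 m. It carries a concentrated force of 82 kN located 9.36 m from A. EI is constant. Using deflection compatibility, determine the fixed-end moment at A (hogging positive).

M_A = 30.7 kN·m

Take the two fixed-end moments M_A, M_B as redundants; the released structure is the simple span AB.
On the primary (simply-supported) span, the end slopes from the loading are:
  at A: point load 82 at a = 9.36: Pab(L + b)/(6LEI) = 359.2/EI
  at B: point load 82 at a = 9.36: Pab(L + a)/(6LEI) = 538.8/EI
  θ_A0 = 359.2/EI,  θ_B0 = 538.8/EI
Flexibility coefficients: a unit moment at one end gives L/(3EI) there and L/(6EI) at the far end, so f₁₁ = f₂₂ = 3.9/EI and f₁₂ = f₂₁ = 1.95/EI.
Compatibility — zero rotation at each built-in end:
  3.9 M_A + 1.95 M_B = 359.2
  1.95 M_A + 3.9 M_B = 538.8
Solving the pair gives M_A = 30.7 kN·m and M_B = 122.8 kN·m (hogging).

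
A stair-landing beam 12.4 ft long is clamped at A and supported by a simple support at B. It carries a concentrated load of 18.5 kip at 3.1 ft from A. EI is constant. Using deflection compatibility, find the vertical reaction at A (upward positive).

R_A = 16.91 kip

Choose R_B as the redundant. The primary structure is the cantilever fixed at A.
Free-end deflection of the primary structure under the applied loading (downward +):
  point load 18.5 at a = 3.1: Pa²(3L − a)/(6EI) = 1010/EI
Flexibility coefficient — unit upward force at B: δ_{BB} = L³/(3EI) = 635.5/EI.
The prop prevents deflection at B: R_B = δ_0/δ_{BB} = 1010/635.5 = 1.59 kip.
Vertical equilibrium: R_A = ΣP − R_B = 18.5 − 1.59 = 16.91 kip.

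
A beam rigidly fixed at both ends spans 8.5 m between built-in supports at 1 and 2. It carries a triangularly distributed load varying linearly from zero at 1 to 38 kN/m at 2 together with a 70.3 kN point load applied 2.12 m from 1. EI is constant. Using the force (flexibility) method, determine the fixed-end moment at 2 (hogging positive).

Take the two fixed-end moments M_1, M_2 as redundants; the released structure is the simple span 12.
End rotations of the released simple span under the applied load (×1/EI):
  at 1: triangular load, peak 38: 7w₀L³/(360EI) = 453.8/EI
  at 2: triangular load, peak 38: w₀L³/(45EI) = 518.6/EI
  at 1: point load 70.3 at a = 2.12: Pab(L + b)/(6LEI) = 277.4/EI
  at 2: point load 70.3 at a = 2.12: Pab(L + a)/(6LEI) = 198/EI
  θ_10 = 731.2/EI,  θ_20 = 716.6/EI
Flexibility coefficients: a unit moment at one end gives L/(3EI) there and L/(6EI) at the far end, so f₁₁ = f₂₂ = 2.833/EI and f₁₂ = f₂₁ = 1.417/EI.
Compatibility — zero rotation at each built-in end:
  2.833 M_1 + 1.417 M_2 = 731.2
  1.417 M_1 + 2.833 M_2 = 716.6
Solving the pair gives M_1 = 175.5 kN·m and M_2 = 165.2 kN·m (hogging).

M_2 = 165.2 kN·m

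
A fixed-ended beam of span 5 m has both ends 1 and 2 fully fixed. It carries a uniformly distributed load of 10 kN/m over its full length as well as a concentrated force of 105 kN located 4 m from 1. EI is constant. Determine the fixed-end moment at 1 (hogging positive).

M_1 = 37.63 kN·m

Take the two fixed-end moments M_1, M_2 as redundants; the released structure is the simple span 12.
Simple-span end rotations at 1 and 2 under the given loads:
  at 1: UDL 10: wL³/(24EI) = 52.08/EI
  at 2: UDL 10: wL³/(24EI) = 52.08/EI
  at 1: point load 105 at a = 4: Pab(L + b)/(6LEI) = 84/EI
  at 2: point load 105 at a = 4: Pab(L + a)/(6LEI) = 126/EI
  θ_10 = 136.1/EI,  θ_20 = 178.1/EI
Flexibility coefficients: a unit moment at one end gives L/(3EI) there and L/(6EI) at the far end, so f₁₁ = f₂₂ = 1.667/EI and f₁₂ = f₂₁ = 0.8333/EI.
Compatibility — zero rotation at each built-in end:
  1.667 M_1 + 0.8333 M_2 = 136.1
  0.8333 M_1 + 1.667 M_2 = 178.1
Solving the pair gives M_1 = 37.63 kN·m and M_2 = 88.03 kN·m (hogging).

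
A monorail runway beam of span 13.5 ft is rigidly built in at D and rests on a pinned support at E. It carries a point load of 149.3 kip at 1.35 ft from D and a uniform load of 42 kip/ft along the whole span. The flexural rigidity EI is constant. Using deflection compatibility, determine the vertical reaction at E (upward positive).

Remove the prop at E; the released (primary) structure is a cantilever built in at D.
Downward deflection at the released point E due to the loads:
  point load 149.3 at a = 1.35: Pa²(3L − a)/(6EI) = 1775/EI
  UDL 42: wL⁴/(8EI) = 174379/EI
  δ_0 = 176155/EI
Tip deflection under a unit load at E: L³/(3EI) = 820.1/EI.
Compatibility at E: δ_0 − R_E·δ_{EE} = 0, so R_E = 176155/820.1 = 214.8 kip.

R_E = 214.8 kip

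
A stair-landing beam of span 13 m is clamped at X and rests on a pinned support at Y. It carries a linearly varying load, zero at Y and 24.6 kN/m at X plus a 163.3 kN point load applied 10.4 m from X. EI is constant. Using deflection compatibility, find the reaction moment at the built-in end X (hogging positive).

Release the roller at Y. Primary structure: cantilever fixed at X.
Downward deflection at the released point Y due to the loads:
  triangular load, peak 24.6 at the fixed end: w₀L⁴/(30EI) = 23420/EI
  point load 163.3 at a = 10.4: Pa²(3L − a)/(6EI) = 84191/EI
  δ_0 = 107611/EI
Tip deflection under a unit load at Y: L³/(3EI) = 732.3/EI.
The prop prevents deflection at Y: R_Y = δ_0/δ_{YY} = 107611/732.3 = 146.9 kN.
Moment equilibrium about X: M_X = Σ(load moments about X) − R_Y·L = 2391 − 146.9×13 = 481 kN·m.

M_X = 481 kN·m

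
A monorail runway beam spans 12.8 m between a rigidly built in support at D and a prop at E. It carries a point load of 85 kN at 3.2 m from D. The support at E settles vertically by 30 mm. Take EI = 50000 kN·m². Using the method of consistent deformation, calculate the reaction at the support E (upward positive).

Release the roller at E. Primary structure: cantilever fixed at D.
Downward deflection at the released point E due to the loads:
  point load 85 at a = 3.2: Pa²(3L − a)/(6EI) = 5106/EI
Flexibility coefficient — unit upward force at E: δ_{EE} = L³/(3EI) = 699.1/EI.
With EI = 50000 kN·m²: δ_0 = 0.10213 m and δ_{EE} = 0.013981 m/kN.
Compatibility — the beam at E must follow the support down by 0.03 m: δ_0 − R_E·δ_{EE} = 0.03, so R_E = (0.10213 − 0.03)/0.013981 = 5.159 kN.

R_E = 5.159 kN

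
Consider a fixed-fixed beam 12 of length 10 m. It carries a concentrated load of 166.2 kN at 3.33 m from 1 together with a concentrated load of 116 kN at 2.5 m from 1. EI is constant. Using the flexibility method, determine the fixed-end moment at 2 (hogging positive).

Take the two fixed-end moments M_1, M_2 as redundants; the released structure is the simple span 12.
End rotations of the released simple span under the applied load (×1/EI):
  at 1: point load 166.2 at a = 3.33: Pab(L + b)/(6LEI) = 1026/EI
  at 2: point load 166.2 at a = 3.33: Pab(L + a)/(6LEI) = 820.1/EI
  at 1: point load 116 at a = 2.5: Pab(L + b)/(6LEI) = 634.4/EI
  at 2: point load 116 at a = 2.5: Pab(L + a)/(6LEI) = 453.1/EI
  θ_10 = 1660/EI,  θ_20 = 1273/EI
Flexibility coefficients: a unit moment at one end gives L/(3EI) there and L/(6EI) at the far end, so f₁₁ = f₂₂ = 3.333/EI and f₁₂ = f₂₁ = 1.667/EI.
Compatibility — zero rotation at each built-in end:
  3.333 M_1 + 1.667 M_2 = 1660
  1.667 M_1 + 3.333 M_2 = 1273
Solving the pair gives M_1 = 409.3 kN·m and M_2 = 177.3 kN·m (hogging).

M_2 = 177.3 kN·m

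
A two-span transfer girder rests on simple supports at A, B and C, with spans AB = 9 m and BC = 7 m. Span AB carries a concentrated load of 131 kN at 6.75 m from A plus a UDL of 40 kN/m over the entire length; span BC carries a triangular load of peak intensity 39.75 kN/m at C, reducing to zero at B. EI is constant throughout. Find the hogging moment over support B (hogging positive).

M_B = 386.3 kN·m

Release continuity at B by inserting a hinge; the redundant is the internal moment M_B. The primary structure is two simply-supported spans AB and BC.
Discontinuity in slope at B on the released structure — sum the simple-span end rotations:
  span AB: point load 131 at a = 6.75: Pab(L + a)/(6LEI) = 580.3/EI
  span AB: UDL 40: wL³/(24EI) = 1215/EI
  span BC: triangular load, peak 39.75: 7w₀L³/(360EI) = 265.1/EI
  relative rotation θ_0 = (1795 + 265.1)/EI = 2060/EI
A unit hogging moment at B produces rotation L₁/(3EI) + L₂/(3EI) = 5.333/EI.
Compatibility: M_B·(L₁+L₂)/(3EI) = θ_0, giving M_B = 386.3 kN·m (hogging).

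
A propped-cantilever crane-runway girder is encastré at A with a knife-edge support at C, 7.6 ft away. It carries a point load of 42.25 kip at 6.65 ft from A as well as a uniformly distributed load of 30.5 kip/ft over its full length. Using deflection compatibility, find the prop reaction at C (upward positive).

R_C = 121.3 kip

Release the roller at C. Primary structure: cantilever fixed at A.
Free-end deflection of the primary structure under the applied loading (downward +):
  point load 42.25 at a = 6.65: Pa²(3L − a)/(6EI) = 5029/EI
  UDL 30.5: wL⁴/(8EI) = 12719/EI
  δ_0 = 17748/EI
Tip deflection under a unit load at C: L³/(3EI) = 146.3/EI.
The prop prevents deflection at C: R_C = δ_0/δ_{CC} = 17748/146.3 = 121.3 kip.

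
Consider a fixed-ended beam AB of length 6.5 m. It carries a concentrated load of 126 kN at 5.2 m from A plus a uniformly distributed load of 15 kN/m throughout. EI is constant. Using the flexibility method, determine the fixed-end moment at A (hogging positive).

M_A = 79.02 kN·m

Release both end moments; the primary structure is a simply-supported span AB with redundants M_A and M_B.
Simple-span end rotations at A and B under the given loads:
  at A: point load 126 at a = 5.2: Pab(L + b)/(6LEI) = 170.4/EI
  at B: point load 126 at a = 5.2: Pab(L + a)/(6LEI) = 255.5/EI
  at A: UDL 15: wL³/(24EI) = 171.6/EI
  at B: UDL 15: wL³/(24EI) = 171.6/EI
  θ_A0 = 342/EI,  θ_B0 = 427.2/EI
Flexibility coefficients: a unit moment at one end gives L/(3EI) there and L/(6EI) at the far end, so f₁₁ = f₂₂ = 2.167/EI and f₁₂ = f₂₁ = 1.083/EI.
Compatibility — zero rotation at each built-in end:
  2.167 M_A + 1.083 M_B = 342
  1.083 M_A + 2.167 M_B = 427.2
Solving the pair gives M_A = 79.02 kN·m and M_B = 157.6 kN·m (hogging).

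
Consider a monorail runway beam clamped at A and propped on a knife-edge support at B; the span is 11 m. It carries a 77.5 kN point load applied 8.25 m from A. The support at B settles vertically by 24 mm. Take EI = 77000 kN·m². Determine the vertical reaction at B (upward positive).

Take the reaction at B as the redundant and release it; the primary structure is a cantilever fixed at A.
Free-end deflection of the primary structure under the applied loading (downward +):
  point load 77.5 at a = 8.25: Pa²(3L − a)/(6EI) = 21759/EI
Flexibility coefficient — unit upward force at B: δ_{BB} = L³/(3EI) = 443.7/EI.
With EI = 77000 kN·m²: δ_0 = 0.28258 m and δ_{BB} = 0.005762 m/kN.
Compatibility — the beam at B must follow the support down by 0.024 m: δ_0 − R_B·δ_{BB} = 0.024, so R_B = (0.28258 − 0.024)/0.005762 = 44.88 kN.

R_B = 44.88 kN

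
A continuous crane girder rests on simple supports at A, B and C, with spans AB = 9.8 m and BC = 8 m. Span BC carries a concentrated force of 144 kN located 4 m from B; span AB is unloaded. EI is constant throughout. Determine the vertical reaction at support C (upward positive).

R_C = 59.87 kN

Take M_B as the redundant. Released structure: two simple spans AB and BC with a hinge at B.
Discontinuity in slope at B on the released structure — sum the simple-span end rotations:
  span BC: point load 144 at a = 4: Pab(L + b)/(6LEI) = 576/EI
  relative rotation θ_0 = (0 + 576)/EI = 576/EI
A unit hogging moment at B produces rotation L₁/(3EI) + L₂/(3EI) = 5.933/EI.
Compatibility: M_B·(L₁+L₂)/(3EI) = θ_0, giving M_B = 97.08 kN·m (hogging).
Span BC, ΣM about C: R_B^{BC}·8 = 576 + 97.08, so R_B^{BC} = 84.13 kN and R_C = 144 − 84.13 = 59.87 kN.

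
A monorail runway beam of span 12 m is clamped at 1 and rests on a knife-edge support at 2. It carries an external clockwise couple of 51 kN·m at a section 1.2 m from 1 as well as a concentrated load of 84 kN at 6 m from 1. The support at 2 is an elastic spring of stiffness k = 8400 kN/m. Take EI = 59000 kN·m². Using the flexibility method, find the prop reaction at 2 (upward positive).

Remove the prop at 2; the released (primary) structure is a cantilever built in at 1.
Deflection at 2 on the released cantilever, summing each load's contribution:
  clockwise couple 51 at a = 1.2: M₀a(2L − a)/(2EI) = 697.7/EI
  point load 84 at a = 6: Pa²(3L − a)/(6EI) = 15120/EI
  δ_0 = 15818/EI
Flexibility coefficient — unit upward force at 2: δ_{22} = L³/(3EI) = 576/EI.
With EI = 59000 kN·m²: δ_0 = 0.2681 m and δ_{22} = 0.009763 m/kN.
Compatibility — the spring shortens by R_2/k under the reaction it provides: δ_0 − R_2·δ_{22} = R_2/k. With 1/k = 0.000119 m/kN, R_2 = δ_0 / (δ_{22} + 1/k) = 0.2681 / (0.009763 + 0.000119) = 27.13 kN.

R_2 = 27.13 kN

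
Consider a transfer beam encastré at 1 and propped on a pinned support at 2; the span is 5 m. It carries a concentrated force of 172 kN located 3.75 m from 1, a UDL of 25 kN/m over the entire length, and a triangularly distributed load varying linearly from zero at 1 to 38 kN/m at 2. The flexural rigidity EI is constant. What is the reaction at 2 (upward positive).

Choose R_2 as the redundant. The primary structure is the cantilever fixed at 1.
Downward deflection at the released point 2 due to the loads:
  point load 172 at a = 3.75: Pa²(3L − a)/(6EI) = 4535/EI
  UDL 25: wL⁴/(8EI) = 1953/EI
  triangular load, peak 38 at the free end: 11w₀L⁴/(120EI) = 2177/EI
  δ_0 = 8665/EI
Flexibility coefficient — unit upward force at 2: δ_{22} = L³/(3EI) = 41.67/EI.
Compatibility at 2: δ_0 − R_2·δ_{22} = 0, so R_2 = 8665/41.67 = 208 kN.

R_2 = 208 kN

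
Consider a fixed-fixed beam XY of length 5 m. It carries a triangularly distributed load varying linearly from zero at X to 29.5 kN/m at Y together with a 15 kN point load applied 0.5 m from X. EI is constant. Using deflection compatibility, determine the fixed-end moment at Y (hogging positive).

M_Y = 37.55 kN·m

Take the two fixed-end moments M_X, M_Y as redundants; the released structure is the simple span XY.
On the primary (simply-supported) span, the end slopes from the loading are:
  at X: triangular load, peak 29.5: 7w₀L³/(360EI) = 71.7/EI
  at Y: triangular load, peak 29.5: w₀L³/(45EI) = 81.94/EI
  at X: point load 15 at a = 0.5: Pab(L + b)/(6LEI) = 10.69/EI
  at Y: point load 15 at a = 0.5: Pab(L + a)/(6LEI) = 6.188/EI
  θ_X0 = 82.39/EI,  θ_Y0 = 88.13/EI
Flexibility coefficients: a unit moment at one end gives L/(3EI) there and L/(6EI) at the far end, so f₁₁ = f₂₂ = 1.667/EI and f₁₂ = f₂₁ = 0.8333/EI.
Compatibility — zero rotation at each built-in end:
  1.667 M_X + 0.8333 M_Y = 82.39
  0.8333 M_X + 1.667 M_Y = 88.13
Solving the pair gives M_X = 30.66 kN·m and M_Y = 37.55 kN·m (hogging).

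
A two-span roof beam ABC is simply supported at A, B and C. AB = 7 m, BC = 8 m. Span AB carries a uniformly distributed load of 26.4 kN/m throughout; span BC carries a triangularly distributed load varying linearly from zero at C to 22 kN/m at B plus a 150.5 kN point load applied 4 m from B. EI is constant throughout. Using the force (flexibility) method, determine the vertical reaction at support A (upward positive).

R_A = 57.27 kN

Insert a hinge at B; M_B is the redundant, and each span becomes simply supported.
Rotations at B on the released spans (each span's end-slope, ×1/EI):
  span AB: UDL 26.4: wL³/(24EI) = 377.3/EI
  span BC: triangular load, peak 22: w₀L³/(45EI) = 250.3/EI
  span BC: point load 150.5 at a = 4: Pab(L + b)/(6LEI) = 602/EI
  relative rotation θ_0 = (377.3 + 852.3)/EI = 1230/EI
A unit hogging moment at B produces rotation L₁/(3EI) + L₂/(3EI) = 5/EI.
Slope continuity at B: θ_0 = M_B·5/EI, so M_B = 1230/5 = 245.9 kN·m (hogging).
Span AB, ΣM about A with M_B applied at B: R_B^{AB}·7 = 646.8 + 245.9, so R_B^{AB} = 127.5 kN and R_A = 184.8 − 127.5 = 57.27 kN.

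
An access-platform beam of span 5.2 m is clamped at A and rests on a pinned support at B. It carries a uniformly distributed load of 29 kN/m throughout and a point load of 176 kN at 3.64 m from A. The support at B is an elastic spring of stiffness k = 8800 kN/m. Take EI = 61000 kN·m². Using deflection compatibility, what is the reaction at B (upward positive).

Release the roller at B. Primary structure: cantilever fixed at A.
Free-end deflection of the primary structure under the applied loading (downward +):
  UDL 29: wL⁴/(8EI) = 2650/EI
  point load 176 at a = 3.64: Pa²(3L − a)/(6EI) = 4648/EI
  δ_0 = 7299/EI
Tip deflection under a unit load at B: L³/(3EI) = 46.87/EI.
With EI = 61000 kN·m²: δ_0 = 0.11965 m and δ_{BB} = 0.000768 m/kN.
Compatibility — the spring shortens by R_B/k under the reaction it provides: δ_0 − R_B·δ_{BB} = R_B/k. With 1/k = 0.000114 m/kN, R_B = δ_0 / (δ_{BB} + 1/k) = 0.11965 / (0.000768 + 0.000114) = 135.7 kN.

R_B = 135.7 kN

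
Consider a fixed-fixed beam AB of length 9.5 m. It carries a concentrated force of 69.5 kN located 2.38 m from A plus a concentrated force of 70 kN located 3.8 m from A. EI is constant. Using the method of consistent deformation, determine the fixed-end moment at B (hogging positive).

Take the two fixed-end moments M_A, M_B as redundants; the released structure is the simple span AB.
On the primary (simply-supported) span, the end slopes from the loading are:
  at A: point load 69.5 at a = 2.38: Pab(L + b)/(6LEI) = 343.4/EI
  at B: point load 69.5 at a = 2.38: Pab(L + a)/(6LEI) = 245.5/EI
  at A: point load 70 at a = 3.8: Pab(L + b)/(6LEI) = 404.3/EI
  at B: point load 70 at a = 3.8: Pab(L + a)/(6LEI) = 353.8/EI
  θ_A0 = 747.7/EI,  θ_B0 = 599.2/EI
Flexibility coefficients: a unit moment at one end gives L/(3EI) there and L/(6EI) at the far end, so f₁₁ = f₂₂ = 3.167/EI and f₁₂ = f₂₁ = 1.583/EI.
Compatibility — zero rotation at each built-in end:
  3.167 M_A + 1.583 M_B = 747.7
  1.583 M_A + 3.167 M_B = 599.2
Solving the pair gives M_A = 188.7 kN·m and M_B = 94.9 kN·m (hogging).

M_B = 94.9 kN·m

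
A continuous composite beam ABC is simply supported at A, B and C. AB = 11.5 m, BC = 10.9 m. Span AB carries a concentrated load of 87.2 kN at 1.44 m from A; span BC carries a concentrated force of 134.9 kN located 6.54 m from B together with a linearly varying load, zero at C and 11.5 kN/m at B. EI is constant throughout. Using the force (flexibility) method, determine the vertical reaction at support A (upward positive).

Release continuity at B by inserting a hinge; the redundant is the internal moment M_B. The primary structure is two simply-supported spans AB and BC.
End slopes at the hinge B, treating each span as simply supported:
  span AB: point load 87.2 at a = 1.44: Pab(L + a)/(6LEI) = 236.9/EI
  span BC: point load 134.9 at a = 6.54: Pab(L + b)/(6LEI) = 897.5/EI
  span BC: triangular load, peak 11.5: w₀L³/(45EI) = 331/EI
  relative rotation θ_0 = (236.9 + 1228)/EI = 1465/EI
A unit hogging moment at B produces rotation L₁/(3EI) + L₂/(3EI) = 7.467/EI.
Slope continuity at B: θ_0 = M_B·7.467/EI, so M_B = 1465/7.467 = 196.3 kN·m (hogging).
Span AB, ΣM about A with M_B applied at B: R_B^{AB}·11.5 = 125.6 + 196.3, so R_B^{AB} = 27.98 kN and R_A = 87.2 − 27.98 = 59.22 kN.

R_A = 59.22 kN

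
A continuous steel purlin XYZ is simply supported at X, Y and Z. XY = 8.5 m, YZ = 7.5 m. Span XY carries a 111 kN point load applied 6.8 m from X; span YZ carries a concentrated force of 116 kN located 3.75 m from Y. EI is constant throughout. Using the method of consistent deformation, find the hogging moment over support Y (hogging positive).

M_Y = 148.6 kN·m

Take M_Y as the redundant. Released structure: two simple spans XY and YZ with a hinge at Y.
Discontinuity in slope at Y on the released structure — sum the simple-span end rotations:
  span XY: point load 111 at a = 6.8: Pab(L + a)/(6LEI) = 384.9/EI
  span YZ: point load 116 at a = 3.75: Pab(L + b)/(6LEI) = 407.8/EI
  relative rotation θ_0 = (384.9 + 407.8)/EI = 792.8/EI
A unit hogging moment at Y produces rotation L₁/(3EI) + L₂/(3EI) = 5.333/EI.
Slope continuity at Y: θ_0 = M_Y·5.333/EI, so M_Y = 792.8/5.333 = 148.6 kN·m (hogging).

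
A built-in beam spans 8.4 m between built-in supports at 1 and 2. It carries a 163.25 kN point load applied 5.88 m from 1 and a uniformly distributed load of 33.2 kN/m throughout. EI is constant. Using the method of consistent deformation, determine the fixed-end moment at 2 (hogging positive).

Take the two fixed-end moments M_1, M_2 as redundants; the released structure is the simple span 12.
On the primary (simply-supported) span, the end slopes from the loading are:
  at 1: point load 163.25 at a = 5.88: Pab(L + b)/(6LEI) = 524.1/EI
  at 2: point load 163.25 at a = 5.88: Pab(L + a)/(6LEI) = 685.4/EI
  at 1: UDL 33.2: wL³/(24EI) = 819.9/EI
  at 2: UDL 33.2: wL³/(24EI) = 819.9/EI
  θ_10 = 1344/EI,  θ_20 = 1505/EI
Flexibility coefficients: a unit moment at one end gives L/(3EI) there and L/(6EI) at the far end, so f₁₁ = f₂₂ = 2.8/EI and f₁₂ = f₂₁ = 1.4/EI.
Compatibility — zero rotation at each built-in end:
  2.8 M_1 + 1.4 M_2 = 1344
  1.4 M_1 + 2.8 M_2 = 1505
Solving the pair gives M_1 = 281.6 kN·m and M_2 = 396.8 kN·m (hogging).

M_2 = 396.8 kN·m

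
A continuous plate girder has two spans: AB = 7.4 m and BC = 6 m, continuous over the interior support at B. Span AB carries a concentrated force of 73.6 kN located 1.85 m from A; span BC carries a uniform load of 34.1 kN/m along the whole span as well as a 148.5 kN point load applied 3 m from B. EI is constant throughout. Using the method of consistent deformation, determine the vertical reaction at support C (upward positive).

R_C = 146.8 kN

Release continuity at B by inserting a hinge; the redundant is the internal moment M_B. The primary structure is two simply-supported spans AB and BC.
End slopes at the hinge B, treating each span as simply supported:
  span AB: point load 73.6 at a = 1.85: Pab(L + a)/(6LEI) = 157.4/EI
  span BC: UDL 34.1: wL³/(24EI) = 306.9/EI
  span BC: point load 148.5 at a = 3: Pab(L + b)/(6LEI) = 334.1/EI
  relative rotation θ_0 = (157.4 + 641)/EI = 798.5/EI
A unit hogging moment at B produces rotation L₁/(3EI) + L₂/(3EI) = 4.467/EI.
Compatibility: M_B·(L₁+L₂)/(3EI) = θ_0, giving M_B = 178.8 kN·m (hogging).
Span BC, ΣM about C: R_B^{BC}·6 = 1059 + 178.8, so R_B^{BC} = 206.3 kN and R_C = 353.1 − 206.3 = 146.8 kN.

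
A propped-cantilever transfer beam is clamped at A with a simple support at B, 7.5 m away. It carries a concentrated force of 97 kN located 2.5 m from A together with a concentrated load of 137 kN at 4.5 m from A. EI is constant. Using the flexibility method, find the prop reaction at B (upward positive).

R_B = 73.55 kN

Take the reaction at B as the redundant and release it; the primary structure is a cantilever fixed at A.
Free-end deflection of the primary structure under the applied loading (downward +):
  point load 97 at a = 2.5: Pa²(3L − a)/(6EI) = 2021/EI
  point load 137 at a = 4.5: Pa²(3L − a)/(6EI) = 8323/EI
  δ_0 = 10344/EI
Tip deflection under a unit load at B: L³/(3EI) = 140.6/EI.
The prop prevents deflection at B: R_B = δ_0/δ_{BB} = 10344/140.6 = 73.55 kN.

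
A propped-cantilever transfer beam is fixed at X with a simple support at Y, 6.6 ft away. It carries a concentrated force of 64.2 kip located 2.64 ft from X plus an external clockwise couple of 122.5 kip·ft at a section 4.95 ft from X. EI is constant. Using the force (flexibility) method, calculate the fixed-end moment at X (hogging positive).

Remove the prop at Y; the released (primary) structure is a cantilever built in at X.
Free-end deflection of the primary structure under the applied loading (downward +):
  point load 64.2 at a = 2.64: Pa²(3L − a)/(6EI) = 1280/EI
  clockwise couple 122.5 at a = 4.95: M₀a(2L − a)/(2EI) = 2501/EI
  δ_0 = 3781/EI
Tip deflection under a unit load at Y: L³/(3EI) = 95.83/EI.
The prop prevents deflection at Y: R_Y = δ_0/δ_{YY} = 3781/95.83 = 39.45 kip.
Moment equilibrium about X: M_X = Σ(load moments about X) − R_Y·L = 292 − 39.45×6.6 = 31.59 kip·ft.

M_X = 31.59 kip·ft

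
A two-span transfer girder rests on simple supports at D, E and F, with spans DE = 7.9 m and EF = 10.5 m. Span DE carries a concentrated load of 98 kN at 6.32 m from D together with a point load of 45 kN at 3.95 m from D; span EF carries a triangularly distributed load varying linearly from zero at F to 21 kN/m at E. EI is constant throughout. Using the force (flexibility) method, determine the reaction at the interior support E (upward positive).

Release continuity at E by inserting a hinge; the redundant is the internal moment M_E. The primary structure is two simply-supported spans DE and EF.
Rotations at E on the released spans (each span's end-slope, ×1/EI):
  span DE: point load 98 at a = 6.32: Pab(L + a)/(6LEI) = 293.6/EI
  span DE: point load 45 at a = 3.95: Pab(L + a)/(6LEI) = 175.5/EI
  span EF: triangular load, peak 21: w₀L³/(45EI) = 540.2/EI
  relative rotation θ_0 = (469.1 + 540.2)/EI = 1009/EI
A unit hogging moment at E produces rotation L₁/(3EI) + L₂/(3EI) = 6.133/EI.
Compatibility: M_E·(L₁+L₂)/(3EI) = θ_0, giving M_E = 164.6 kN·m (hogging).
Span DE, ΣM about D with M_E applied at E: R_E^{DE}·7.9 = 797.1 + 164.6, so R_E^{DE} = 121.7 kN and R_D = 143 − 121.7 = 21.27 kN.
Span EF, ΣM about F: R_E^{EF}·10.5 = 771.8 + 164.6, so R_E^{EF} = 89.17 kN and R_F = 110.2 − 89.17 = 21.08 kN.
R_E = 121.7 + 89.17 = 210.9 kN.

R_E = 210.9 kN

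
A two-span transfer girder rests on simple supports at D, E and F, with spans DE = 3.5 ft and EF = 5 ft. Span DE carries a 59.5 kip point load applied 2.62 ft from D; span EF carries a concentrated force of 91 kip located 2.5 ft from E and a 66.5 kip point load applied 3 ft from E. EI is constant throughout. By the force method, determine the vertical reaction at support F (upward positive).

Take M_E as the redundant. Released structure: two simple spans DE and EF with a hinge at E.
Discontinuity in slope at E on the released structure — sum the simple-span end rotations:
  span DE: point load 59.5 at a = 2.62: Pab(L + a)/(6LEI) = 39.98/EI
  span EF: point load 91 at a = 2.5: Pab(L + b)/(6LEI) = 142.2/EI
  span EF: point load 66.5 at a = 3: Pab(L + b)/(6LEI) = 93.1/EI
  relative rotation θ_0 = (39.98 + 235.3)/EI = 275.3/EI
A unit hogging moment at E produces rotation L₁/(3EI) + L₂/(3EI) = 2.833/EI.
Slope continuity at E: θ_0 = M_E·2.833/EI, so M_E = 275.3/2.833 = 97.15 kip·ft (hogging).
Span EF, ΣM about F: R_E^{EF}·5 = 360.5 + 97.15, so R_E^{EF} = 91.53 kip and R_F = 157.5 − 91.53 = 65.97 kip.

R_F = 65.97 kip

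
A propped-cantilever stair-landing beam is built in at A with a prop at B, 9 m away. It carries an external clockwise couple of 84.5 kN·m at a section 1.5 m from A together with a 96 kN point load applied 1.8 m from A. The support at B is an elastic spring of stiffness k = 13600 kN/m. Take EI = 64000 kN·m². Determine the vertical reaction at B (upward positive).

Choose R_B as the redundant. The primary structure is the cantilever fixed at A.
Primary-structure tip deflection at B by superposition:
  clockwise couple 84.5 at a = 1.5: M₀a(2L − a)/(2EI) = 1046/EI
  point load 96 at a = 1.8: Pa²(3L − a)/(6EI) = 1306/EI
  δ_0 = 2352/EI
Tip deflection under a unit load at B: L³/(3EI) = 243/EI.
With EI = 64000 kN·m²: δ_0 = 0.036751 m and δ_{BB} = 0.003797 m/kN.
Compatibility — the spring shortens by R_B/k under the reaction it provides: δ_0 − R_B·δ_{BB} = R_B/k. With 1/k = 0.000074 m/kN, R_B = δ_0 / (δ_{BB} + 1/k) = 0.036751 / (0.003797 + 0.000074) = 9.495 kN.

R_B = 9.495 kN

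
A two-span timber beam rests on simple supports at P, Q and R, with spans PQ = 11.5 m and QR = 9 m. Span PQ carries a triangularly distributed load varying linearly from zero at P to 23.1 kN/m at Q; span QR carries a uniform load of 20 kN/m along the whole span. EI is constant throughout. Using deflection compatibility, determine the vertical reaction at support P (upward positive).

R_P = 26.61 kN

Take M_Q as the redundant. Released structure: two simple spans PQ and QR with a hinge at Q.
Discontinuity in slope at Q on the released structure — sum the simple-span end rotations:
  span PQ: triangular load, peak 23.1: w₀L³/(45EI) = 780.7/EI
  span QR: UDL 20: wL³/(24EI) = 607.5/EI
  relative rotation θ_0 = (780.7 + 607.5)/EI = 1388/EI
A unit hogging moment at Q produces rotation L₁/(3EI) + L₂/(3EI) = 6.833/EI.
Compatibility: M_Q·(L₁+L₂)/(3EI) = θ_0, giving M_Q = 203.2 kN·m (hogging).
Span PQ, ΣM about P with M_Q applied at Q: R_Q^{PQ}·11.5 = 1018 + 203.2, so R_Q^{PQ} = 106.2 kN and R_P = 132.8 − 106.2 = 26.61 kN.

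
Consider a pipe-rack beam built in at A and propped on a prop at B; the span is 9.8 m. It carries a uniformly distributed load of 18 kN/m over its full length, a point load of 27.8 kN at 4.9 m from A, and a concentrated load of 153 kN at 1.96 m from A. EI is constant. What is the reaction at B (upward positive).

Take the reaction at B as the redundant and release it; the primary structure is a cantilever fixed at A.
Downward deflection at the released point B due to the loads:
  UDL 18: wL⁴/(8EI) = 20753/EI
  point load 27.8 at a = 4.9: Pa²(3L − a)/(6EI) = 2726/EI
  point load 153 at a = 1.96: Pa²(3L − a)/(6EI) = 2688/EI
  δ_0 = 26167/EI
Flexibility coefficient — unit upward force at B: δ_{BB} = L³/(3EI) = 313.7/EI.
Compatibility at B: δ_0 − R_B·δ_{BB} = 0, so R_B = 26167/313.7 = 83.41 kN.

R_B = 83.41 kN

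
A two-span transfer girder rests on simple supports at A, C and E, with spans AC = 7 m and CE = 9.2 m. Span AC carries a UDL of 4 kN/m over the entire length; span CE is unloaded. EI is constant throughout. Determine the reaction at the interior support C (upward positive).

Insert a hinge at C; M_C is the redundant, and each span becomes simply supported.
End slopes at the hinge C, treating each span as simply supported:
  span AC: UDL 4: wL³/(24EI) = 57.17/EI
  relative rotation θ_0 = (57.17 + 0)/EI = 57.17/EI
A unit hogging moment at C produces rotation L₁/(3EI) + L₂/(3EI) = 5.4/EI.
Compatibility: M_C·(L₁+L₂)/(3EI) = θ_0, giving M_C = 10.59 kN·m (hogging).
Span AC, ΣM about A with M_C applied at C: R_C^{AC}·7 = 98 + 10.59, so R_C^{AC} = 15.51 kN and R_A = 28 − 15.51 = 12.49 kN.
Span CE, ΣM about E: R_C^{CE}·9.2 = 0 + 10.59, so R_C^{CE} = 1.151 kN and R_E = 0 − 1.151 = -1.151 kN.
R_C = 15.51 + 1.151 = 16.66 kN.

R_C = 16.66 kN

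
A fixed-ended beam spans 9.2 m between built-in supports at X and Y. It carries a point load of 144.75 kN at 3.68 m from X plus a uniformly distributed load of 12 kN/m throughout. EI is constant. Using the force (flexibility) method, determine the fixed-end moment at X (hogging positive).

Release both end moments; the primary structure is a simply-supported span XY with redundants M_X and M_Y.
End rotations of the released simple span under the applied load (×1/EI):
  at X: point load 144.75 at a = 3.68: Pab(L + b)/(6LEI) = 784.1/EI
  at Y: point load 144.75 at a = 3.68: Pab(L + a)/(6LEI) = 686.1/EI
  at X: UDL 12: wL³/(24EI) = 389.3/EI
  at Y: UDL 12: wL³/(24EI) = 389.3/EI
  θ_X0 = 1173/EI,  θ_Y0 = 1075/EI
Flexibility coefficients: a unit moment at one end gives L/(3EI) there and L/(6EI) at the far end, so f₁₁ = f₂₂ = 3.067/EI and f₁₂ = f₂₁ = 1.533/EI.
Compatibility — zero rotation at each built-in end:
  3.067 M_X + 1.533 M_Y = 1173
  1.533 M_X + 3.067 M_Y = 1075
Solving the pair gives M_X = 276.4 kN·m and M_Y = 212.5 kN·m (hogging).

M_X = 276.4 kN·m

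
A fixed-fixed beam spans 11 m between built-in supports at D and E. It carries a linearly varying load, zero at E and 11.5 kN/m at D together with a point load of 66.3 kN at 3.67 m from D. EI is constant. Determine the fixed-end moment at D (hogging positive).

Release both end moments; the primary structure is a simply-supported span DE with redundants M_D and M_E.
On the primary (simply-supported) span, the end slopes from the loading are:
  at D: triangular load, peak 11.5: w₀L³/(45EI) = 340.1/EI
  at E: triangular load, peak 11.5: 7w₀L³/(360EI) = 297.6/EI
  at D: point load 66.3 at a = 3.67: Pab(L + b)/(6LEI) = 495.3/EI
  at E: point load 66.3 at a = 3.67: Pab(L + a)/(6LEI) = 396.4/EI
  θ_D0 = 835.5/EI,  θ_E0 = 694.1/EI
Flexibility coefficients: a unit moment at one end gives L/(3EI) there and L/(6EI) at the far end, so f₁₁ = f₂₂ = 3.667/EI and f₁₂ = f₂₁ = 1.833/EI.
Compatibility — zero rotation at each built-in end:
  3.667 M_D + 1.833 M_E = 835.5
  1.833 M_D + 3.667 M_E = 694.1
Solving the pair gives M_D = 177.6 kN·m and M_E = 100.5 kN·m (hogging).

M_D = 177.6 kN·m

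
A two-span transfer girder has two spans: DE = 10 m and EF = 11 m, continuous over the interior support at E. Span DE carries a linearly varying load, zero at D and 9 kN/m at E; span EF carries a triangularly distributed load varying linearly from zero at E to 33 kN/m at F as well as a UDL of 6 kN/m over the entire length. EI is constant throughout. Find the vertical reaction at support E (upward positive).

R_E = 161.3 kN

Take M_E as the redundant. Released structure: two simple spans DE and EF with a hinge at E.
End slopes at the hinge E, treating each span as simply supported:
  span DE: triangular load, peak 9: w₀L³/(45EI) = 200/EI
  span EF: triangular load, peak 33: 7w₀L³/(360EI) = 854.1/EI
  span EF: UDL 6: wL³/(24EI) = 332.8/EI
  relative rotation θ_0 = (200 + 1187)/EI = 1387/EI
A unit hogging moment at E produces rotation L₁/(3EI) + L₂/(3EI) = 7/EI.
Compatibility: M_E·(L₁+L₂)/(3EI) = θ_0, giving M_E = 198.1 kN·m (hogging).
Span DE, ΣM about D with M_E applied at E: R_E^{DE}·10 = 300 + 198.1, so R_E^{DE} = 49.81 kN and R_D = 45 − 49.81 = -4.812 kN.
Span EF, ΣM about F: R_E^{EF}·11 = 1028 + 198.1, so R_E^{EF} = 111.5 kN and R_F = 247.5 − 111.5 = 136 kN.
R_E = 49.81 + 111.5 = 161.3 kN.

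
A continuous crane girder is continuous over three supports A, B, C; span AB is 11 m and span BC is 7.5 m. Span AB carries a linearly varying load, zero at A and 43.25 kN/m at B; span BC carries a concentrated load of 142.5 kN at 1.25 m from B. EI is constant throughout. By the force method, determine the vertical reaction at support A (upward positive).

Take M_B as the redundant. Released structure: two simple spans AB and BC with a hinge at B.
Discontinuity in slope at B on the released structure — sum the simple-span end rotations:
  span AB: triangular load, peak 43.25: w₀L³/(45EI) = 1279/EI
  span BC: point load 142.5 at a = 1.25: Pab(L + b)/(6LEI) = 340.2/EI
  relative rotation θ_0 = (1279 + 340.2)/EI = 1619/EI
A unit hogging moment at B produces rotation L₁/(3EI) + L₂/(3EI) = 6.167/EI.
Slope continuity at B: θ_0 = M_B·6.167/EI, so M_B = 1619/6.167 = 262.6 kN·m (hogging).
Span AB, ΣM about A with M_B applied at B: R_B^{AB}·11 = 1744 + 262.6, so R_B^{AB} = 182.5 kN and R_A = 237.9 − 182.5 = 55.42 kN.

R_A = 55.42 kN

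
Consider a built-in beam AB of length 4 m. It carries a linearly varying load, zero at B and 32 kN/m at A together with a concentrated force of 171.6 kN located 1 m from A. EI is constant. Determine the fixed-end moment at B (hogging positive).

M_B = 49.24 kN·m

Take the two fixed-end moments M_A, M_B as redundants; the released structure is the simple span AB.
On the primary (simply-supported) span, the end slopes from the loading are:
  at A: triangular load, peak 32: w₀L³/(45EI) = 45.51/EI
  at B: triangular load, peak 32: 7w₀L³/(360EI) = 39.82/EI
  at A: point load 171.6 at a = 1: Pab(L + b)/(6LEI) = 150.2/EI
  at B: point load 171.6 at a = 1: Pab(L + a)/(6LEI) = 107.2/EI
  θ_A0 = 195.7/EI,  θ_B0 = 147.1/EI
Flexibility coefficients: a unit moment at one end gives L/(3EI) there and L/(6EI) at the far end, so f₁₁ = f₂₂ = 1.333/EI and f₁₂ = f₂₁ = 0.6667/EI.
Compatibility — zero rotation at each built-in end:
  1.333 M_A + 0.6667 M_B = 195.7
  0.6667 M_A + 1.333 M_B = 147.1
Solving the pair gives M_A = 122.1 kN·m and M_B = 49.24 kN·m (hogging).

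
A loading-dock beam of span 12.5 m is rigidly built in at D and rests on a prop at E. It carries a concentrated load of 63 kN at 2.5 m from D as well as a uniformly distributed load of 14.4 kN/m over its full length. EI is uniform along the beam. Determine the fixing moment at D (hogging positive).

Release the roller at E. Primary structure: cantilever fixed at D.
Primary-structure tip deflection at E by superposition:
  point load 63 at a = 2.5: Pa²(3L − a)/(6EI) = 2297/EI
  UDL 14.4: wL⁴/(8EI) = 43945/EI
  δ_0 = 46242/EI
Tip deflection under a unit load at E: L³/(3EI) = 651/EI.
The prop prevents deflection at E: R_E = δ_0/δ_{EE} = 46242/651 = 71.03 kN.
Moment equilibrium about D: M_D = Σ(load moments about D) − R_E·L = 1282 − 71.03×12.5 = 394.6 kN·m.

M_D = 394.6 kN·m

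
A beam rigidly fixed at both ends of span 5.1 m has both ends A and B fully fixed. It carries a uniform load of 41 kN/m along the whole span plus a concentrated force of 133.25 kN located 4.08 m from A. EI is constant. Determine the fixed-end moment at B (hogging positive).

M_B = 175.9 kN·m

Take the two fixed-end moments M_A, M_B as redundants; the released structure is the simple span AB.
End rotations of the released simple span under the applied load (×1/EI):
  at A: UDL 41: wL³/(24EI) = 226.6/EI
  at B: UDL 41: wL³/(24EI) = 226.6/EI
  at A: point load 133.25 at a = 4.08: Pab(L + b)/(6LEI) = 110.9/EI
  at B: point load 133.25 at a = 4.08: Pab(L + a)/(6LEI) = 166.4/EI
  θ_A0 = 337.5/EI,  θ_B0 = 393/EI
Flexibility coefficients: a unit moment at one end gives L/(3EI) there and L/(6EI) at the far end, so f₁₁ = f₂₂ = 1.7/EI and f₁₂ = f₂₁ = 0.85/EI.
Compatibility — zero rotation at each built-in end:
  1.7 M_A + 0.85 M_B = 337.5
  0.85 M_A + 1.7 M_B = 393
Solving the pair gives M_A = 110.6 kN·m and M_B = 175.9 kN·m (hogging).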